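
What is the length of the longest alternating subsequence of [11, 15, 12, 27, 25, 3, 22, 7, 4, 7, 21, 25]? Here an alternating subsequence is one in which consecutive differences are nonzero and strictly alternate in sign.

Track the best alternating length ending on an up-step vs a down-step at each position: up/down = 1/1, 2/1, 2/3, 4/1, 4/5, 1/5, 6/5, 6/7, 6/7, 8/7, 8/7, 8/5.
The maximum over both is 8; one such subsequence is 11, 15, 12, 27, 3, 22, 4, 7.

8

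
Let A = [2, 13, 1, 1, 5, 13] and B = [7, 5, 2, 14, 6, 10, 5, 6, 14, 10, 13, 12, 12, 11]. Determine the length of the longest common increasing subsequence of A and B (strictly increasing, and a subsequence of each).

3

For each value that appears in both, track the longest common increasing run ending there.
The best achievable length is 3; one witness is 2, 5, 13 (A-positions 1,5,6, B-positions 3,7,11).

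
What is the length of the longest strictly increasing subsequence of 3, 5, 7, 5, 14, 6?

4

Let dp[i] be the longest increasing subsequence ending at position i. Then dp = [1, 2, 3, 2, 4, 3].
The maximum is 4; one witness is 3, 5, 7, 14 at positions 1,2,3,5.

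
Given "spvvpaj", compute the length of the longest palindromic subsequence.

4

One longest palindromic subsequence is pvvp (positions 2,3,4,5); it reads the same forward and backward, and the interval DP gives dp[1][7] = 4.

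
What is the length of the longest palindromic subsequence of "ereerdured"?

Using dp[i][j] = 2 + dp[i+1][j−1] if the ends match, else max(dp[i+1][j], dp[i][j−1]):
dp[1][10] = 6. A witness is ereere at positions 1,2,3,4,8,9.

6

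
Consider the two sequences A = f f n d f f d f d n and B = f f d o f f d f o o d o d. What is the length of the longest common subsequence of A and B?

8

A longest common subsequence is ffdffdfd (length 8); the LCS DP confirms no longer common subsequence exists.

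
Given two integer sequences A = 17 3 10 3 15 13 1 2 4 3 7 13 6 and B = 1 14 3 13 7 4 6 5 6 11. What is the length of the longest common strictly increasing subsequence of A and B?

A longest common strictly increasing subsequence is 1, 3, 13 (length 3); it appears in order in both A and B, and no longer such subsequence exists.

3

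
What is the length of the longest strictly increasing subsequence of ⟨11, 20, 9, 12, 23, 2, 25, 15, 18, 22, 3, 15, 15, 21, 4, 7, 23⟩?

Let dp[i] be the longest increasing subsequence ending at position i. Then dp = [1, 2, 1, 2, 3, 1, 4, 3, 4, 5, 2, 3, 3, 5, 3, 4, 6].
The maximum is 6; one witness is 11, 12, 15, 18, 22, 23 at positions 1,4,8,9,10,17.

6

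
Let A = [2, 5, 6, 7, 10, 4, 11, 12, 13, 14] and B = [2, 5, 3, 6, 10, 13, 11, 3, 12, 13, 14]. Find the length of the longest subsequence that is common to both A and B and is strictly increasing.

A longest common strictly increasing subsequence is 2, 5, 6, 10, 11, 12, 13, 14 (length 8); it appears in order in both A and B, and no longer such subsequence exists.

8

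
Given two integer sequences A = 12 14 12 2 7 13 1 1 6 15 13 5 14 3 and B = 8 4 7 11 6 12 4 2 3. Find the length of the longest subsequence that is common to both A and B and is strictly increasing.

A longest common strictly increasing subsequence is 2, 3 (length 2); it appears in order in both A and B, and no longer such subsequence exists.

2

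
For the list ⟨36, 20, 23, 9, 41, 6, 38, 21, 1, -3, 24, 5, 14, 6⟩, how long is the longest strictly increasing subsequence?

Scanning left to right, the best length ending at each element is: 36→1, 20→1, 23→2, 9→1, 41→3, 6→1, 38→3, 21→2, 1→1, -3→1, 24→3, 5→2, 14→3, 6→3.
So the longest increasing subsequence has length 3, e.g. 20, 23, 41.

3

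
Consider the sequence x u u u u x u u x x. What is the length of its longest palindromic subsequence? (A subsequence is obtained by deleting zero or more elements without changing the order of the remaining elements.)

One longest palindromic subsequence is xuuuuuux (positions 1,2,3,4,5,7,8,10); it reads the same forward and backward, and the interval DP gives dp[1][10] = 8.

8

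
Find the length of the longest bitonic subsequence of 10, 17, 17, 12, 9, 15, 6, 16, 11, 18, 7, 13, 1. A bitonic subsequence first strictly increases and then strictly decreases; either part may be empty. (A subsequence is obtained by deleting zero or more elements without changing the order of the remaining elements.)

7

Let inc[i] be the LIS ending at i and dec[i] the longest strictly decreasing subsequence starting at i. inc = [1, 2, 2, 2, 1, 3, 1, 4, 2, 5, 2, 3, 1], dec = [4, 5, 5, 4, 3, 4, 2, 4, 3, 3, 2, 2, 1].
max_i inc[i]+dec[i]−1 = 7, with one witness 10, 12, 15, 16, 11, 7, 1.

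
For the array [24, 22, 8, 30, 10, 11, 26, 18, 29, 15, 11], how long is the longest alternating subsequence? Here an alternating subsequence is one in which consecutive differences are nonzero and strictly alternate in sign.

Track the best alternating length ending on an up-step vs a down-step at each position: up/down = 1/1, 1/2, 1/2, 3/1, 3/4, 5/4, 5/4, 5/6, 7/4, 5/8, 5/8.
The maximum over both is 8; one such subsequence is 24, 22, 30, 10, 26, 18, 29, 15.

8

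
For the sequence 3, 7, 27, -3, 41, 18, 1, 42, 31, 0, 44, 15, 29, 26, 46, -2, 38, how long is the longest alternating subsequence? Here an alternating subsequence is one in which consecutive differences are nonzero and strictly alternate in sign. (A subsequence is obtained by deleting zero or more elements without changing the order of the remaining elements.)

14

Track the best alternating length ending on an up-step vs a down-step at each position: up/down = 1/1, 2/1, 2/1, 1/3, 4/1, 4/5, 4/5, 6/1, 6/7, 4/7, 8/1, 8/9, 10/9, 10/11, 12/1, 4/13, 14/13.
The maximum over both is 14; one such subsequence is 3, 7, -3, 41, 18, 42, 31, 44, 15, 29, 26, 46, -2, 38.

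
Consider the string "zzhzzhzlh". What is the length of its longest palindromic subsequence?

Using dp[i][j] = 2 + dp[i+1][j−1] if the ends match, else max(dp[i+1][j], dp[i][j−1]):
dp[1][9] = 6. A witness is zhzzhz at positions 2,3,4,5,6,7.

6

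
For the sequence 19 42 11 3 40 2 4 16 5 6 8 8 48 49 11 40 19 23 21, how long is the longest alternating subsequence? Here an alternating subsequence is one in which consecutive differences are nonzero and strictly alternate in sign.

A longest alternating subsequence is 19, 42, 11, 40, 2, 16, 5, 48, 11, 40, 19, 23, 21 (positions 1,2,3,5,6,8,9,13,15,16,17,18,19); its 12 consecutive differences strictly alternate in sign, and length 13 is optimal.

13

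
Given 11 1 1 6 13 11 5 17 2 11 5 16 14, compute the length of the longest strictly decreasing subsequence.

4

Scanning left to right, the best length ending at each element is: 11→1, 1→2, 1→2, 6→2, 13→1, 11→2, 5→3, 17→1, 2→4, 11→2, 5→3, 16→2, 14→3.
So the longest decreasing subsequence has length 4, e.g. 11, 6, 5, 2.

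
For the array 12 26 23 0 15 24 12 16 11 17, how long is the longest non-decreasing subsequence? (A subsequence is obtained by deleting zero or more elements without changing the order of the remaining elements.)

4

Let dp[i] be the longest non-decreasing subsequence ending at position i. Then dp = [1, 2, 2, 1, 2, 3, 2, 3, 2, 4].
The maximum is 4; one witness is 12, 15, 16, 17 at positions 1,5,8,10.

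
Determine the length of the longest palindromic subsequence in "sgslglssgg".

7

One longest palindromic subsequence is gslglsg (positions 2,3,4,5,6,8,10); it reads the same forward and backward, and the interval DP gives dp[1][10] = 7.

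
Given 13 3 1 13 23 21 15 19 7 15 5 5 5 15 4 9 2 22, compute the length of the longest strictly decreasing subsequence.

7

Let dp[i] be the longest decreasing subsequence ending at position i. Then dp = [1, 2, 3, 1, 1, 2, 3, 3, 4, 4, 5, 5, 5, 4, 6, 5, 7, 2].
The maximum is 7; one witness is 23, 21, 15, 7, 5, 4, 2 at positions 5,6,7,9,11,15,17.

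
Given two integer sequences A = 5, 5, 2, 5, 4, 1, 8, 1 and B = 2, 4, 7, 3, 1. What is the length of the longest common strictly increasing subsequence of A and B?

A longest common strictly increasing subsequence is 2, 4 (length 2); it appears in order in both A and B, and no longer such subsequence exists.

2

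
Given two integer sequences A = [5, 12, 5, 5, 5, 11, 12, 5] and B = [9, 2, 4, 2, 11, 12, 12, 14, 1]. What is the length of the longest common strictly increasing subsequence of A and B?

For each value that appears in both, track the longest common increasing run ending there.
The best achievable length is 2; one witness is 11, 12 (A-positions 6,7, B-positions 5,6).

2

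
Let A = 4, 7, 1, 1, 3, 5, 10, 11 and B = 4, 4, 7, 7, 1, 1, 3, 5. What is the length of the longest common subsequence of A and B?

6

A longest common subsequence is 4, 7, 1, 1, 3, 5 (length 6); the LCS DP confirms no longer common subsequence exists.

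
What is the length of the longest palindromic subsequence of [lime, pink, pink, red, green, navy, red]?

Using dp[i][j] = 2 + dp[i+1][j−1] if the ends match, else max(dp[i+1][j], dp[i][j−1]):
dp[1][7] = 3. A witness is red navy red at positions 4,6,7.

3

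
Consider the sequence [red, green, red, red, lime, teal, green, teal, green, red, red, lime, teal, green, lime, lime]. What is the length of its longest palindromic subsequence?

One longest palindromic subsequence is green red red green teal green red red green (positions 2,3,4,7,8,9,10,11,14); it reads the same forward and backward, and the interval DP gives dp[1][16] = 9.

9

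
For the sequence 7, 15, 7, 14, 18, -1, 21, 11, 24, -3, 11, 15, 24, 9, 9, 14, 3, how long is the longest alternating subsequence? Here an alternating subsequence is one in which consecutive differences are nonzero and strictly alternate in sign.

13

Track the best alternating length ending on an up-step vs a down-step at each position: up/down = 1/1, 2/1, 1/3, 4/3, 4/1, 1/5, 6/1, 6/7, 8/1, 1/9, 10/9, 10/9, 10/1, 10/11, 10/11, 12/11, 10/13.
The maximum over both is 13; one such subsequence is 7, 15, 7, 14, -1, 21, 11, 24, -3, 11, 9, 14, 3.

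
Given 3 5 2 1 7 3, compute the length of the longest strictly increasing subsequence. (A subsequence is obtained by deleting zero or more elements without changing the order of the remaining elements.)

One longest increasing subsequence is 3, 5, 7 (positions 1,2,5), of length 3; no longer one exists.

3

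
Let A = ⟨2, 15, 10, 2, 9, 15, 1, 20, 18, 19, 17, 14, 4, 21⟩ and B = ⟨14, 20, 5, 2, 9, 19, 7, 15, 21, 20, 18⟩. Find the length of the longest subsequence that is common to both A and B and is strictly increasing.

A longest common strictly increasing subsequence is 2, 9, 19, 21 (length 4); it appears in order in both A and B, and no longer such subsequence exists.

4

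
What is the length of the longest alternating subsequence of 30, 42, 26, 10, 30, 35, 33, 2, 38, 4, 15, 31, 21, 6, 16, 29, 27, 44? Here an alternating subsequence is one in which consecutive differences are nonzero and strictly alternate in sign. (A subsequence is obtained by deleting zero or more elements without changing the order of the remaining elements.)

12

Track the best alternating length ending on an up-step vs a down-step at each position: up/down = 1/1, 2/1, 1/3, 1/3, 4/3, 4/3, 4/5, 1/5, 6/3, 6/7, 8/7, 8/7, 8/9, 8/9, 10/9, 10/9, 10/11, 12/1.
The maximum over both is 12; one such subsequence is 30, 42, 26, 35, 33, 38, 4, 31, 21, 29, 27, 44.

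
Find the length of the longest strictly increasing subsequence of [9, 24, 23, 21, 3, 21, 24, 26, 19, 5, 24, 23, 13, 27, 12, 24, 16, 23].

Scanning left to right, the best length ending at each element is: 9→1, 24→2, 23→2, 21→2, 3→1, 21→2, 24→3, 26→4, 19→2, 5→2, 24→3, 23→3, 13→3, 27→5, 12→3, 24→4, 16→4, 23→5.
So the longest increasing subsequence has length 5, e.g. 9, 23, 24, 26, 27.

5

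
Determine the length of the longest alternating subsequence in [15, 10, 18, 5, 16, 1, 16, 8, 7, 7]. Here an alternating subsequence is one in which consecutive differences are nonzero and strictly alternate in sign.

8

Track the best alternating length ending on an up-step vs a down-step at each position: up/down = 1/1, 1/2, 3/1, 1/4, 5/4, 1/6, 7/4, 7/8, 7/8, 7/8.
The maximum over both is 8; one such subsequence is 15, 10, 18, 5, 16, 1, 16, 8.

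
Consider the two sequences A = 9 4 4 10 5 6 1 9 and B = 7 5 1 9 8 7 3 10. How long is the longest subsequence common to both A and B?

3

Backtracking the LCS table gives one alignment: 5 (A5,B2) → 1 (A7,B3) → 9 (A8,B4).
So the longest common subsequence has length 3.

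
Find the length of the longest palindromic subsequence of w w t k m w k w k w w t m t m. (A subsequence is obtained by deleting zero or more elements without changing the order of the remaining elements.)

One longest palindromic subsequence is tmwwkwwmt (positions 3,5,6,8,9,10,11,13,14); it reads the same forward and backward, and the interval DP gives dp[1][15] = 9.

9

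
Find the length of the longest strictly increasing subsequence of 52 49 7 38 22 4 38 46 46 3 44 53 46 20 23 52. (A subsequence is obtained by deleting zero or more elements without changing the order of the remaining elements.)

One longest increasing subsequence is 7, 22, 38, 44, 46, 52 (positions 3,5,7,11,13,16), of length 6; no longer one exists.

6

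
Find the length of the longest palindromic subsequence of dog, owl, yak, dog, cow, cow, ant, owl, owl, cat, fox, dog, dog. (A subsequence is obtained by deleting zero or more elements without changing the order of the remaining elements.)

One longest palindromic subsequence is dog dog owl owl dog dog (positions 1,4,8,9,12,13); it reads the same forward and backward, and the interval DP gives dp[1][13] = 6.

6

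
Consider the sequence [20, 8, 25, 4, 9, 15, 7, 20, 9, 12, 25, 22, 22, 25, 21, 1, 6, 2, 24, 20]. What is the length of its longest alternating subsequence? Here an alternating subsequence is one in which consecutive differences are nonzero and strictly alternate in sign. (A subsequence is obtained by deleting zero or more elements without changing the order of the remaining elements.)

Track the best alternating length ending on an up-step vs a down-step at each position: up/down = 1/1, 1/2, 3/1, 1/4, 5/4, 5/4, 5/6, 7/4, 7/8, 9/8, 9/1, 9/10, 9/10, 11/1, 9/12, 1/12, 13/12, 13/14, 15/12, 15/16.
The maximum over both is 16; one such subsequence is 20, 8, 25, 4, 9, 7, 20, 9, 25, 22, 25, 1, 6, 2, 24, 20.

16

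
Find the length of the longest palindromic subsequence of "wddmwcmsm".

4

Using dp[i][j] = 2 + dp[i+1][j−1] if the ends match, else max(dp[i+1][j], dp[i][j−1]):
dp[1][9] = 4. A witness is wddw at positions 1,2,3,5.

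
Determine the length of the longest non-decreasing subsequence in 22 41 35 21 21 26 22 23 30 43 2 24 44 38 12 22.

One longest non-decreasing subsequence is 21, 21, 22, 23, 30, 43, 44 (positions 4,5,7,8,9,10,13), of length 7; no longer one exists.

7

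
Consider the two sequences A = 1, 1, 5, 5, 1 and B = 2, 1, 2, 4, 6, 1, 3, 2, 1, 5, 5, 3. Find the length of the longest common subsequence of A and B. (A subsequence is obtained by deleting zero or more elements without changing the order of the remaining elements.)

4

Backtracking the LCS table gives one alignment: 1 (A1,B6) → 1 (A2,B9) → 5 (A3,B10) → 5 (A4,B11).
So the longest common subsequence has length 4.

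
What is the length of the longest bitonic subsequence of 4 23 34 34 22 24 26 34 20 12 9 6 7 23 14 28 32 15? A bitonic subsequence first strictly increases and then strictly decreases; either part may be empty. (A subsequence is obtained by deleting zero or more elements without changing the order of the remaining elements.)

One longest bitonic subsequence is 4, 23, 24, 26, 34, 20, 12, 9, 7 (positions 1,2,6,7,8,9,10,11,13): it rises to 34 then falls. Length 9 is optimal.

9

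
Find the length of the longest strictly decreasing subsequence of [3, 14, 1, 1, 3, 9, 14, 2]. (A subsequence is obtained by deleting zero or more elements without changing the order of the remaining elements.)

One longest decreasing subsequence is 14, 3, 2 (positions 2,5,8), of length 3; no longer one exists.

3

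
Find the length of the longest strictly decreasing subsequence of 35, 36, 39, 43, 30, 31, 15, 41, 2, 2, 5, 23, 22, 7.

Let dp[i] be the longest decreasing subsequence ending at position i. Then dp = [1, 1, 1, 1, 2, 2, 3, 2, 4, 4, 4, 3, 4, 5].
The maximum is 5; one witness is 35, 30, 23, 22, 7 at positions 1,5,12,13,14.

5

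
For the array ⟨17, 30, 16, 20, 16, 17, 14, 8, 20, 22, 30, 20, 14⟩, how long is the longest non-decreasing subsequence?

6

One longest non-decreasing subsequence is 16, 16, 17, 20, 22, 30 (positions 3,5,6,9,10,11), of length 6; no longer one exists.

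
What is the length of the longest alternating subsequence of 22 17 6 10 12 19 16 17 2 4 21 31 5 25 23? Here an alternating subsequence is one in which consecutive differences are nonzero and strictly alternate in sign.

10

A longest alternating subsequence is 22, 17, 19, 16, 17, 2, 21, 5, 25, 23 (positions 1,2,6,7,8,9,11,13,14,15); its 9 consecutive differences strictly alternate in sign, and length 10 is optimal.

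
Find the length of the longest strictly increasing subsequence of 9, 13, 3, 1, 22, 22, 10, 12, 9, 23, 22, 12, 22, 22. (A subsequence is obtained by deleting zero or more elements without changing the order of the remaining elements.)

4

One longest increasing subsequence is 9, 13, 22, 23 (positions 1,2,5,10), of length 4; no longer one exists.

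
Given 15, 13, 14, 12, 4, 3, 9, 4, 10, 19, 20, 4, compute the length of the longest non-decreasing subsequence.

5

Scanning left to right, the best length ending at each element is: 15→1, 13→1, 14→2, 12→1, 4→1, 3→1, 9→2, 4→2, 10→3, 19→4, 20→5, 4→3.
So the longest non-decreasing subsequence has length 5, e.g. 4, 9, 10, 19, 20.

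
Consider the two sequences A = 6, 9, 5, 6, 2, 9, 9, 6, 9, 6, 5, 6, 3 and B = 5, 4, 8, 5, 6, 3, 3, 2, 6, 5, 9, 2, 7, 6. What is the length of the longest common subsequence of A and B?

6

A longest common subsequence is 5, 6, 2, 6, 9, 6 (length 6); the LCS DP confirms no longer common subsequence exists.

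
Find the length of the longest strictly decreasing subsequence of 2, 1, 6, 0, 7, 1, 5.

3

One longest decreasing subsequence is 2, 1, 0 (positions 1,2,4), of length 3; no longer one exists.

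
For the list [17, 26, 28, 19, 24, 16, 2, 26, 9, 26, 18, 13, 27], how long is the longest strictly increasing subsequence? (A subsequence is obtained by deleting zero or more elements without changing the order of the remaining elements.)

5

Let dp[i] be the longest increasing subsequence ending at position i. Then dp = [1, 2, 3, 2, 3, 1, 1, 4, 2, 4, 3, 3, 5].
The maximum is 5; one witness is 17, 19, 24, 26, 27 at positions 1,4,5,8,13.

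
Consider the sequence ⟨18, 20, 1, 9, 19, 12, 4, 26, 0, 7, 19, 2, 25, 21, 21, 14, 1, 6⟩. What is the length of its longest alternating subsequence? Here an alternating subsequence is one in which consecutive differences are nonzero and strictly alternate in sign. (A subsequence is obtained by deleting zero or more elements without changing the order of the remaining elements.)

A longest alternating subsequence is 18, 20, 1, 19, 12, 26, 0, 7, 2, 25, 1, 6 (positions 1,2,3,5,6,8,9,10,12,13,17,18); its 11 consecutive differences strictly alternate in sign, and length 12 is optimal.

12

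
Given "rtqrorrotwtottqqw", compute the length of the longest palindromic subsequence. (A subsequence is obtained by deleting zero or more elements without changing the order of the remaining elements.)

Using dp[i][j] = 2 + dp[i+1][j−1] if the ends match, else max(dp[i+1][j], dp[i][j−1]):
dp[1][17] = 7. A witness is qttottq at positions 3,9,11,12,13,14,16.

7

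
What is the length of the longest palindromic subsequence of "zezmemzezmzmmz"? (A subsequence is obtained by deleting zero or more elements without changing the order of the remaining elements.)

9

Using dp[i][j] = 2 + dp[i+1][j−1] if the ends match, else max(dp[i+1][j], dp[i][j−1]):
dp[1][14] = 9. A witness is zmmzmzmmz at positions 1,4,6,7,10,11,12,13,14.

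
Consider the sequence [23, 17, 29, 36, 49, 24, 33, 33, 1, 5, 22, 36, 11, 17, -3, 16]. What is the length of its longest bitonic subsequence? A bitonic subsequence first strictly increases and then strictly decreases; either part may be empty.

One longest bitonic subsequence is 23, 29, 36, 49, 33, 22, 17, 16 (positions 1,3,4,5,8,11,14,16): it rises to 49 then falls. Length 8 is optimal.

8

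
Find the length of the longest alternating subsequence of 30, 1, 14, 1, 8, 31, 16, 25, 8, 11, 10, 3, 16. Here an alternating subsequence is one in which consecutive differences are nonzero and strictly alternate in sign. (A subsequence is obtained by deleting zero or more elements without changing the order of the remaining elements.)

Track the best alternating length ending on an up-step vs a down-step at each position: up/down = 1/1, 1/2, 3/2, 1/4, 5/4, 5/1, 5/6, 7/6, 5/8, 9/8, 9/10, 5/10, 11/8.
The maximum over both is 11; one such subsequence is 30, 1, 14, 1, 31, 16, 25, 8, 11, 10, 16.

11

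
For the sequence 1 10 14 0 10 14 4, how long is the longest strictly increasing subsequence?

One longest increasing subsequence is 1, 10, 14 (positions 1,2,3), of length 3; no longer one exists.

3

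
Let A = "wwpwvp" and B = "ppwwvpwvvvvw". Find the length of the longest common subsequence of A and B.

A longest common subsequence is wwpwv (length 5); the LCS DP confirms no longer common subsequence exists.

5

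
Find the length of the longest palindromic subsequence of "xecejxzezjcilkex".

Using dp[i][j] = 2 + dp[i+1][j−1] if the ends match, else max(dp[i+1][j], dp[i][j−1]):
dp[1][16] = 11. A witness is xecjzezjcex at positions 1,2,3,5,7,8,9,10,11,15,16.

11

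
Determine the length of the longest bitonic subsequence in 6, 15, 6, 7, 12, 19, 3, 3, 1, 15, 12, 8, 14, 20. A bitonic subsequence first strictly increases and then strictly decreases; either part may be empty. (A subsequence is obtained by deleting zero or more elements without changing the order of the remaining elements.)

One longest bitonic subsequence is 6, 7, 12, 19, 15, 12, 8 (positions 1,4,5,6,10,11,12): it rises to 19 then falls. Length 7 is optimal.

7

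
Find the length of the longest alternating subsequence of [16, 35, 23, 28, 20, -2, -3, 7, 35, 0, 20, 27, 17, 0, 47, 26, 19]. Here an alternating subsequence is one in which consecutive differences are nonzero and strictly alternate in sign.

Track the best alternating length ending on an up-step vs a down-step at each position: up/down = 1/1, 2/1, 2/3, 4/3, 2/5, 1/5, 1/5, 6/5, 6/1, 6/7, 8/7, 8/7, 8/9, 6/9, 10/1, 10/11, 10/11.
The maximum over both is 11; one such subsequence is 16, 35, 23, 28, -2, 7, 0, 20, 17, 47, 26.

11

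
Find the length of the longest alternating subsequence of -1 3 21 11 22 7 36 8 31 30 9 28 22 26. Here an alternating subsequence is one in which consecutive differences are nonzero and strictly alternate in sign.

12

A longest alternating subsequence is -1, 21, 11, 22, 7, 36, 8, 31, 9, 28, 22, 26 (positions 1,3,4,5,6,7,8,9,11,12,13,14); its 11 consecutive differences strictly alternate in sign, and length 12 is optimal.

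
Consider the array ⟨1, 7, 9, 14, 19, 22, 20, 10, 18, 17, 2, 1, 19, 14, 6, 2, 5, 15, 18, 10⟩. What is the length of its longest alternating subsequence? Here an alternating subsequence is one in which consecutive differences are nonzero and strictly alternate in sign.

Track the best alternating length ending on an up-step vs a down-step at each position: up/down = 1/1, 2/1, 2/1, 2/1, 2/1, 2/1, 2/3, 2/3, 4/3, 4/5, 2/5, 1/5, 6/3, 6/7, 6/7, 6/7, 8/7, 8/7, 8/7, 8/9.
The maximum over both is 9; one such subsequence is 1, 14, 10, 18, 17, 19, 14, 15, 10.

9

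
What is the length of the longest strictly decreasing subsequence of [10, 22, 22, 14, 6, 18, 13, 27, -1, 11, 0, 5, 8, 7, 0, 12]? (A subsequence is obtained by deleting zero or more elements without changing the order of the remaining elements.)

7

Scanning left to right, the best length ending at each element is: 10→1, 22→1, 22→1, 14→2, 6→3, 18→2, 13→3, 27→1, -1→4, 11→4, 0→5, 5→5, 8→5, 7→6, 0→7, 12→4.
So the longest decreasing subsequence has length 7, e.g. 22, 14, 13, 11, 8, 7, 0.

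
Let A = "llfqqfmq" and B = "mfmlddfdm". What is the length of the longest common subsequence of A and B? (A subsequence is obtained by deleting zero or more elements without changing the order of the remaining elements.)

A longest common subsequence is lfm (length 3); the LCS DP confirms no longer common subsequence exists.

3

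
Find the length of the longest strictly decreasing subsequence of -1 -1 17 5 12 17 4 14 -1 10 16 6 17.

Scanning left to right, the best length ending at each element is: -1→1, -1→1, 17→1, 5→2, 12→2, 17→1, 4→3, 14→2, -1→4, 10→3, 16→2, 6→4, 17→1.
So the longest decreasing subsequence has length 4, e.g. 17, 5, 4, -1.

4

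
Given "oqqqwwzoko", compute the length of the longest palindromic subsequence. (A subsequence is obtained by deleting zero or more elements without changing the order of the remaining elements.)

5

Using dp[i][j] = 2 + dp[i+1][j−1] if the ends match, else max(dp[i+1][j], dp[i][j−1]):
dp[1][10] = 5. A witness is oqqqo at positions 1,2,3,4,10.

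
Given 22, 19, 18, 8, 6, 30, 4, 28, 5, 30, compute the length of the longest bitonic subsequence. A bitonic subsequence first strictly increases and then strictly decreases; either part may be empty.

6

Let inc[i] be the LIS ending at i and dec[i] the longest strictly decreasing subsequence starting at i. inc = [1, 1, 1, 1, 1, 2, 1, 2, 2, 3], dec = [6, 5, 4, 3, 2, 3, 1, 2, 1, 1].
max_i inc[i]+dec[i]−1 = 6, with one witness 22, 19, 18, 8, 6, 5.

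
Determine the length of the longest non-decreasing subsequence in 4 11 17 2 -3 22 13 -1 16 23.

5

Let dp[i] be the longest non-decreasing subsequence ending at position i. Then dp = [1, 2, 3, 1, 1, 4, 3, 2, 4, 5].
The maximum is 5; one witness is 4, 11, 17, 22, 23 at positions 1,2,3,6,10.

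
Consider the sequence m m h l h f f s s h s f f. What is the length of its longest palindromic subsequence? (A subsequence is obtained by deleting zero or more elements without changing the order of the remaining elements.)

One longest palindromic subsequence is ffshsff (positions 6,7,8,10,11,12,13); it reads the same forward and backward, and the interval DP gives dp[1][13] = 7.

7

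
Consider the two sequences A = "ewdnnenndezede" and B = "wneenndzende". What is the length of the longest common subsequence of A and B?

10

Backtracking the LCS table gives one alignment: w (A2,B1) → n (A4,B2) → e (A6,B4) → n (A7,B5) → n (A8,B6) → d (A9,B7) → z (A11,B8) → e (A12,B9) → d (A13,B11) → e (A14,B12).
So the longest common subsequence has length 10.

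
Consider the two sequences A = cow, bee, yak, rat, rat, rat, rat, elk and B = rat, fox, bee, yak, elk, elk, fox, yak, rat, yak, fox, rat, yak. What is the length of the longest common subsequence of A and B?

4

Backtracking the LCS table gives one alignment: bee (A2,B3) → yak (A3,B8) → rat (A4,B9) → rat (A5,B12).
So the longest common subsequence has length 4.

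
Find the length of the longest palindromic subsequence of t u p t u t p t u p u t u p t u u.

Using dp[i][j] = 2 + dp[i+1][j−1] if the ends match, else max(dp[i+1][j], dp[i][j−1]):
dp[1][17] = 13. A witness is uutptuputptuu at positions 2,5,6,7,8,9,10,11,12,14,15,16,17.

13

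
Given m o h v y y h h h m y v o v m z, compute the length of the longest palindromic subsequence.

11

One longest palindromic subsequence is movyhhhyvom (positions 1,2,4,5,7,8,9,11,12,13,15); it reads the same forward and backward, and the interval DP gives dp[1][16] = 11.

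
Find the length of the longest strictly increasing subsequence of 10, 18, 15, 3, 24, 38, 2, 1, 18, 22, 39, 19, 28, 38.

6

Let dp[i] be the longest increasing subsequence ending at position i. Then dp = [1, 2, 2, 1, 3, 4, 1, 1, 3, 4, 5, 4, 5, 6].
The maximum is 6; one witness is 10, 15, 18, 22, 28, 38 at positions 1,3,9,10,13,14.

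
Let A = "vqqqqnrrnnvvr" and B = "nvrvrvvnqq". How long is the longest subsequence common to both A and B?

Backtracking the LCS table gives one alignment: v (A1,B2) → r (A7,B3) → r (A8,B5) → v (A11,B6) → v (A12,B7).
So the longest common subsequence has length 5.

5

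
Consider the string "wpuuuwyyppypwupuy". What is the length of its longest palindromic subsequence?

10

One longest palindromic subsequence is uuwyppywuu (positions 4,5,6,8,9,10,11,13,14,16); it reads the same forward and backward, and the interval DP gives dp[1][17] = 10.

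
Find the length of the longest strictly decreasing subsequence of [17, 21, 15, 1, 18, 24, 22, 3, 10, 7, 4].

Scanning left to right, the best length ending at each element is: 17→1, 21→1, 15→2, 1→3, 18→2, 24→1, 22→2, 3→3, 10→3, 7→4, 4→5.
So the longest decreasing subsequence has length 5, e.g. 17, 15, 10, 7, 4.

5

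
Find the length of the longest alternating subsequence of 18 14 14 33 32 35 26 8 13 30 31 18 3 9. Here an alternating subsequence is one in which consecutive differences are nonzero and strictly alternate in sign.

A longest alternating subsequence is 18, 14, 33, 32, 35, 8, 13, 3, 9 (positions 1,2,4,5,6,8,9,13,14); its 8 consecutive differences strictly alternate in sign, and length 9 is optimal.

9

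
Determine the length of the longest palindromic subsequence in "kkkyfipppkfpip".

One longest palindromic subsequence is ippppi (positions 6,7,8,9,12,13); it reads the same forward and backward, and the interval DP gives dp[1][14] = 6.

6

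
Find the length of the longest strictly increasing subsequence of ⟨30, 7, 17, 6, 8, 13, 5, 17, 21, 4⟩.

Let dp[i] be the longest increasing subsequence ending at position i. Then dp = [1, 1, 2, 1, 2, 3, 1, 4, 5, 1].
The maximum is 5; one witness is 7, 8, 13, 17, 21 at positions 2,5,6,8,9.

5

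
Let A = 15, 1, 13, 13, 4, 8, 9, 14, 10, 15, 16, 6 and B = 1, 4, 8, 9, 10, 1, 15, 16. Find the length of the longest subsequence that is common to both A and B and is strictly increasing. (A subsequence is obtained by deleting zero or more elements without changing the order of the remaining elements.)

7

A longest common strictly increasing subsequence is 1, 4, 8, 9, 10, 15, 16 (length 7); it appears in order in both A and B, and no longer such subsequence exists.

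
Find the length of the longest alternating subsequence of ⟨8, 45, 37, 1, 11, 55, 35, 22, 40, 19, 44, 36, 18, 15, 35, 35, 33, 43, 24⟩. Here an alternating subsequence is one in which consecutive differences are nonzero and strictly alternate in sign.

Track the best alternating length ending on an up-step vs a down-step at each position: up/down = 1/1, 2/1, 2/3, 1/3, 4/3, 4/1, 4/5, 4/5, 6/5, 4/7, 8/5, 8/9, 4/9, 4/9, 10/9, 10/9, 10/11, 12/9, 10/13.
The maximum over both is 13; one such subsequence is 8, 45, 37, 55, 35, 40, 19, 44, 18, 35, 33, 43, 24.

13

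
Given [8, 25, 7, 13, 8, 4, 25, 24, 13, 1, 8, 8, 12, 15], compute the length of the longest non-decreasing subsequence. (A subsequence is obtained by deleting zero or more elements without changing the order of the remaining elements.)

Scanning left to right, the best length ending at each element is: 8→1, 25→2, 7→1, 13→2, 8→2, 4→1, 25→3, 24→3, 13→3, 1→1, 8→3, 8→4, 12→5, 15→6.
So the longest non-decreasing subsequence has length 6, e.g. 8, 8, 8, 8, 12, 15.

6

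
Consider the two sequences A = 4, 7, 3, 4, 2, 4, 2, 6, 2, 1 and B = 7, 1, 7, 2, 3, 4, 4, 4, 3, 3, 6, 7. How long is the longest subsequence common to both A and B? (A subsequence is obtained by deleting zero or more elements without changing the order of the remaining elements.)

A longest common subsequence is 7, 3, 4, 4, 6 (length 5); the LCS DP confirms no longer common subsequence exists.

5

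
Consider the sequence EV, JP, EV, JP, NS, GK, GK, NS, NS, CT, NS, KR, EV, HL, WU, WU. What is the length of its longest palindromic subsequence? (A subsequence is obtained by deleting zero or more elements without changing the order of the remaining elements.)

6

One longest palindromic subsequence is EV NS NS NS NS EV (positions 3,5,8,9,11,13); it reads the same forward and backward, and the interval DP gives dp[1][16] = 6.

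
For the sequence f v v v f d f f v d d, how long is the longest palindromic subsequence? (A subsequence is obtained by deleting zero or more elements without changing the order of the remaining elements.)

Using dp[i][j] = 2 + dp[i+1][j−1] if the ends match, else max(dp[i+1][j], dp[i][j−1]):
dp[1][11] = 5. A witness is vfffv at positions 4,5,7,8,9.

5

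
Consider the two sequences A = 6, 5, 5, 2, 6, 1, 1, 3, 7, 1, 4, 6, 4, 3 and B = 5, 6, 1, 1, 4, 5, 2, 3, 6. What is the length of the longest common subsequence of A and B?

6

A longest common subsequence is 5, 6, 1, 1, 3, 6 (length 6); the LCS DP confirms no longer common subsequence exists.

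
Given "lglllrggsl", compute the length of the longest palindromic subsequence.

7

One longest palindromic subsequence is lglllgl (positions 1,2,3,4,5,8,10); it reads the same forward and backward, and the interval DP gives dp[1][10] = 7.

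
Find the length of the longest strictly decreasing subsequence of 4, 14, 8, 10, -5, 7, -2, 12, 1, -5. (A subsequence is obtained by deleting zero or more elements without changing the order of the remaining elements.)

Scanning left to right, the best length ending at each element is: 4→1, 14→1, 8→2, 10→2, -5→3, 7→3, -2→4, 12→2, 1→4, -5→5.
So the longest decreasing subsequence has length 5, e.g. 14, 8, 7, -2, -5.

5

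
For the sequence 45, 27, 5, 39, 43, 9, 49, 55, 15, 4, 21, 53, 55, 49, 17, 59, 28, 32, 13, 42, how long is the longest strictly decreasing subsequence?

Let dp[i] be the longest decreasing subsequence ending at position i. Then dp = [1, 2, 3, 2, 2, 3, 1, 1, 3, 4, 3, 2, 1, 3, 4, 1, 4, 4, 5, 4].
The maximum is 5; one witness is 45, 27, 21, 17, 13 at positions 1,2,11,15,19.

5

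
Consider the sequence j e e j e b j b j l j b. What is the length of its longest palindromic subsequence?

Using dp[i][j] = 2 + dp[i+1][j−1] if the ends match, else max(dp[i+1][j], dp[i][j−1]):
dp[1][12] = 7. A witness is jjbjbjj at positions 1,4,6,7,8,9,11.

7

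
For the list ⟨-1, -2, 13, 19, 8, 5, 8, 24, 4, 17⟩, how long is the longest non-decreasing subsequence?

Let dp[i] be the longest non-decreasing subsequence ending at position i. Then dp = [1, 1, 2, 3, 2, 2, 3, 4, 2, 4].
The maximum is 4; one witness is -1, 13, 19, 24 at positions 1,3,4,8.

4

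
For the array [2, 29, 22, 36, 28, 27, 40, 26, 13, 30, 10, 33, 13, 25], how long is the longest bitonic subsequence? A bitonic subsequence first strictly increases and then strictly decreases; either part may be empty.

One longest bitonic subsequence is 2, 29, 36, 28, 27, 26, 13, 10 (positions 1,2,4,5,6,8,9,11): it rises to 36 then falls. Length 8 is optimal.

8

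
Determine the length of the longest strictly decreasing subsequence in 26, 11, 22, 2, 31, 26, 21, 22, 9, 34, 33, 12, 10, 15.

5

Scanning left to right, the best length ending at each element is: 26→1, 11→2, 22→2, 2→3, 31→1, 26→2, 21→3, 22→3, 9→4, 34→1, 33→2, 12→4, 10→5, 15→4.
So the longest decreasing subsequence has length 5, e.g. 26, 22, 21, 12, 10.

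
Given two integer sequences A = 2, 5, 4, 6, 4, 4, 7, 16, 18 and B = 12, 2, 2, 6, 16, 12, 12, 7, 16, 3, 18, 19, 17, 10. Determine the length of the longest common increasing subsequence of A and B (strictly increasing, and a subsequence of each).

For each value that appears in both, track the longest common increasing run ending there.
The best achievable length is 5; one witness is 2, 6, 7, 16, 18 (A-positions 1,4,7,8,9, B-positions 2,4,8,9,11).

5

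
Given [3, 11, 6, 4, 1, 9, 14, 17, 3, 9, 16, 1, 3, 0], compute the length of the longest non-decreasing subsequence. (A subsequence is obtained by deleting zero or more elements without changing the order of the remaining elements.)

One longest non-decreasing subsequence is 3, 6, 9, 14, 17 (positions 1,3,6,7,8), of length 5; no longer one exists.

5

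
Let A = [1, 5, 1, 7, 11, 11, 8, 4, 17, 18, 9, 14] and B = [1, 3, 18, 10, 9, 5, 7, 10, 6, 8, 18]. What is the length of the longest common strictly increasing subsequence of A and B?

5

For each value that appears in both, track the longest common increasing run ending there.
The best achievable length is 5; one witness is 1, 5, 7, 8, 18 (A-positions 1,2,4,7,10, B-positions 1,6,7,10,11).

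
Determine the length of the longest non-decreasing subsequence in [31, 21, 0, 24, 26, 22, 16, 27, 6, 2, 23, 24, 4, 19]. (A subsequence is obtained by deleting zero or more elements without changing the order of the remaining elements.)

4

Let dp[i] be the longest non-decreasing subsequence ending at position i. Then dp = [1, 1, 1, 2, 3, 2, 2, 4, 2, 2, 3, 4, 3, 4].
The maximum is 4; one witness is 21, 24, 26, 27 at positions 2,4,5,8.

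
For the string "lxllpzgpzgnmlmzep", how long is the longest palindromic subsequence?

7

One longest palindromic subsequence is pzmlmzp (positions 5,9,12,13,14,15,17); it reads the same forward and backward, and the interval DP gives dp[1][17] = 7.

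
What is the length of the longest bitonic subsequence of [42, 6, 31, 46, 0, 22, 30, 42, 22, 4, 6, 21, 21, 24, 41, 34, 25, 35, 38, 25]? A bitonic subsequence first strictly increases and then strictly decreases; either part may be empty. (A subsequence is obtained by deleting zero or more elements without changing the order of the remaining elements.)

One longest bitonic subsequence is 0, 4, 6, 21, 24, 34, 35, 38, 25 (positions 5,10,11,12,14,16,18,19,20): it rises to 38 then falls. Length 9 is optimal.

9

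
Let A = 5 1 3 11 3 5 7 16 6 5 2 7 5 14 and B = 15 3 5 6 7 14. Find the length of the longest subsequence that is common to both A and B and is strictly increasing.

A longest common strictly increasing subsequence is 3, 5, 6, 7, 14 (length 5); it appears in order in both A and B, and no longer such subsequence exists.

5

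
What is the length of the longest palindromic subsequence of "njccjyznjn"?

6

One longest palindromic subsequence is njccjn (positions 1,2,3,4,9,10); it reads the same forward and backward, and the interval DP gives dp[1][10] = 6.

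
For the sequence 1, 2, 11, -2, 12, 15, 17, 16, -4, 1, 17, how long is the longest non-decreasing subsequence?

7

Let dp[i] be the longest non-decreasing subsequence ending at position i. Then dp = [1, 2, 3, 1, 4, 5, 6, 6, 1, 2, 7].
The maximum is 7; one witness is 1, 2, 11, 12, 15, 17, 17 at positions 1,2,3,5,6,7,11.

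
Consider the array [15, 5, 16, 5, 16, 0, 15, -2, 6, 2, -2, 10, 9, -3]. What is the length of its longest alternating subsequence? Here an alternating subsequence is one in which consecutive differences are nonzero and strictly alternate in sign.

12

Track the best alternating length ending on an up-step vs a down-step at each position: up/down = 1/1, 1/2, 3/1, 1/4, 5/1, 1/6, 7/6, 1/8, 9/8, 9/10, 1/10, 11/8, 11/12, 1/12.
The maximum over both is 12; one such subsequence is 15, 5, 16, 5, 16, 0, 15, -2, 6, 2, 10, 9.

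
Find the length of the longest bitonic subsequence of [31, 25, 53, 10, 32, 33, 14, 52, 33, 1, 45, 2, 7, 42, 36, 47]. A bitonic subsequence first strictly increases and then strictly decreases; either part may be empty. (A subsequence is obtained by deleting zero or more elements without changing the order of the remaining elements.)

One longest bitonic subsequence is 31, 32, 33, 52, 45, 42, 36 (positions 1,5,6,8,11,14,15): it rises to 52 then falls. Length 7 is optimal.

7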